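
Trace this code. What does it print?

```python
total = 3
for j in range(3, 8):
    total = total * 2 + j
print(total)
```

j=3: total = 3*2+3 = 9
j=4: total = 9*2+4 = 22
j=5: total = 22*2+5 = 49
j=6: total = 49*2+6 = 104
j=7: total = 104*2+7 = 215

215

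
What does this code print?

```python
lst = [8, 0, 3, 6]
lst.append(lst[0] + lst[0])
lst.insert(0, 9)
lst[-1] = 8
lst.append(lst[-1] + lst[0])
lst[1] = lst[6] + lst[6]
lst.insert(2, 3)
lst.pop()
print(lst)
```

append lst[0]+lst[0] = 8+8 = 16 → [8, 0, 3, 6, 16]
insert 9 at 0 → [9, 8, 0, 3, 6, 16]
lst[-1] = 8 → [9, 8, 0, 3, 6, 8]
append lst[-1]+lst[0] = 8+9 = 17 → [9, 8, 0, 3, 6, 8, 17]
lst[1] = lst[6]+lst[6] = 17+17 = 34 → [9, 34, 0, 3, 6, 8, 17]
insert 3 at 2 → [9, 34, 3, 0, 3, 6, 8, 17]
pop() removes 17 → [9, 34, 3, 0, 3, 6, 8]

[9, 34, 3, 0, 3, 6, 8]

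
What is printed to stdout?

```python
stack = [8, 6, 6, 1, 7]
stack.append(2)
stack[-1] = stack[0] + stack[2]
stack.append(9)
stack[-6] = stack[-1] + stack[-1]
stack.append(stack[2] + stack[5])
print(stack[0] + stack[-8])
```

append 2 → [8, 6, 6, 1, 7, 2]
stack[-1] = stack[0]+stack[2] = 8+6 = 14 → [8, 6, 6, 1, 7, 14]
append 9 → [8, 6, 6, 1, 7, 14, 9]
stack[-6] = stack[-1]+stack[-1] = 9+9 = 18 → [8, 18, 6, 1, 7, 14, 9]
append stack[2]+stack[5] = 6+14 = 20 → [8, 18, 6, 1, 7, 14, 9, 20]
stack[0]+stack[-8] = 8+8 = 16

16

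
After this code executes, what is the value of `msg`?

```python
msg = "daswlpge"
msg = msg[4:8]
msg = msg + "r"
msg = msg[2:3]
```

slice [4:8] → 'lpge'
+ 'r' → 'lpger'
slice [2:3] → 'g'

'g'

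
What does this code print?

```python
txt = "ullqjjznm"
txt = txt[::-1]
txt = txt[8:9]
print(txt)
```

reverse → 'mnzjjqllu'
slice [8:9] → 'u'

u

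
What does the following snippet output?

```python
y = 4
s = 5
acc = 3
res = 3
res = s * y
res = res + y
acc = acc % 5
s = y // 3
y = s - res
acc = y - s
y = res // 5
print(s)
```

1

res = 5*4 = 20
res = 20+4 = 24
acc = 3%5 = 3
s = 4//3 = 1
y = 1-24 = -23
acc = (-23)-1 = -24
y = 24//5 = 4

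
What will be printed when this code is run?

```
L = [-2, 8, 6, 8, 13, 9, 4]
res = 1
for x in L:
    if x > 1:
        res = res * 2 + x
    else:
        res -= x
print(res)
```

682

x=-2: not >1, res = 1-(-2) = 3
x=8: >1, res = 3*2+8 = 14
x=6: >1, res = 14*2+6 = 34
x=8: >1, res = 34*2+8 = 76
x=13: >1, res = 76*2+13 = 165
x=9: >1, res = 165*2+9 = 339
x=4: >1, res = 339*2+4 = 682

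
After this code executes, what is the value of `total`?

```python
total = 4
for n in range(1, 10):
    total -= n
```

-41

n=1: total = 4-1 = 3
n=2: total = 3-2 = 1
n=3: total = 1-3 = -2
n=4: total = (-2)-4 = -6
n=5: total = (-6)-5 = -11
n=6: total = (-11)-6 = -17
n=7: total = (-17)-7 = -24
n=8: total = (-24)-8 = -32
n=9: total = (-32)-9 = -41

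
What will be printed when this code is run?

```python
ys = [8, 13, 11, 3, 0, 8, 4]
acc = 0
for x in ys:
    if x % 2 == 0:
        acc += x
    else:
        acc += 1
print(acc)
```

23

x=8: even, acc = 0+8 = 8
x=13: not even, acc = 8+1 = 9
x=11: not even, acc = 9+1 = 10
x=3: not even, acc = 10+1 = 11
x=0: even, acc = 11+0 = 11
x=8: even, acc = 11+8 = 19
x=4: even, acc = 19+4 = 23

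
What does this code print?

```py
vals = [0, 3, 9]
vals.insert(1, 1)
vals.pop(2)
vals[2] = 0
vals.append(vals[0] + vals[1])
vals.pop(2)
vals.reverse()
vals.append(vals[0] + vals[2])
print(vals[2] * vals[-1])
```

insert 1 at 1 → [0, 1, 3, 9]
pop(2) removes 3 → [0, 1, 9]
vals[2] = 0 → [0, 1, 0]
append vals[0]+vals[1] = 0+1 = 1 → [0, 1, 0, 1]
pop(2) removes 0 → [0, 1, 1]
reverse → [1, 1, 0]
append vals[0]+vals[2] = 1+0 = 1 → [1, 1, 0, 1]
vals[2]*vals[-1] = 0*1 = 0

0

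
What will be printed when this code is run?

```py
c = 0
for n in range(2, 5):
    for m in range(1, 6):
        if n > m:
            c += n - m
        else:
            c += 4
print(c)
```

n=2,m=1: 2>1, c = 0+1 = 1
n=2,m=2: not 2>2, c = 1+4 = 5
n=2,m=3: not 2>3, c = 5+4 = 9
n=2,m=4: not 2>4, c = 9+4 = 13
n=2,m=5: not 2>5, c = 13+4 = 17
n=3,m=1: 3>1, c = 17+2 = 19
n=3,m=2: 3>2, c = 19+1 = 20
n=3,m=3: not 3>3, c = 20+4 = 24
n=3,m=4: not 3>4, c = 24+4 = 28
n=3,m=5: not 3>5, c = 28+4 = 32
n=4,m=1: 4>1, c = 32+3 = 35
n=4,m=2: 4>2, c = 35+2 = 37
n=4,m=3: 4>3, c = 37+1 = 38
n=4,m=4: not 4>4, c = 38+4 = 42
n=4,m=5: not 4>5, c = 42+4 = 46

46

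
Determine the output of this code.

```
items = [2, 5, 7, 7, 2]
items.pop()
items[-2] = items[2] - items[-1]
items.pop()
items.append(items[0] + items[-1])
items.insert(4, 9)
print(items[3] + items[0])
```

4

pop() removes 2 → [2, 5, 7, 7]
items[-2] = items[2]-items[-1] = 7-7 = 0 → [2, 5, 0, 7]
pop() removes 7 → [2, 5, 0]
append items[0]+items[-1] = 2+0 = 2 → [2, 5, 0, 2]
insert 9 at 4 → [2, 5, 0, 2, 9]
items[3]+items[0] = 2+2 = 4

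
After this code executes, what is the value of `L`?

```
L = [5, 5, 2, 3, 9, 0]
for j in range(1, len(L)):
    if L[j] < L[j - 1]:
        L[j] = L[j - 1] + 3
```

[5, 5, 8, 11, 14, 17]

j=1: 5>=5, unchanged → [5, 5, 2, 3, 9, 0]
j=2: 2<5, L[2] = 5+3 = 8 → [5, 5, 8, 3, 9, 0]
j=3: 3<8, L[3] = 8+3 = 11 → [5, 5, 8, 11, 9, 0]
j=4: 9<11, L[4] = 11+3 = 14 → [5, 5, 8, 11, 14, 0]
j=5: 0<14, L[5] = 14+3 = 17 → [5, 5, 8, 11, 14, 17]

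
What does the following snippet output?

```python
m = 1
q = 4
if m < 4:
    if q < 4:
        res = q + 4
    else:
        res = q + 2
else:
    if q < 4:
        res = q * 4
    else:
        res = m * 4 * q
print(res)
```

6

m=1, q=4
m < 4 is True; q < 4 is False
→ res = q + 2 = 6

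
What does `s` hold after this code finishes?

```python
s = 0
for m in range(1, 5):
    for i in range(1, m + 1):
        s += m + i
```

m=1,i=1: s = 0+2 = 2
m=2,i=1: s = 2+3 = 5
m=2,i=2: s = 5+4 = 9
m=3,i=1: s = 9+4 = 13
m=3,i=2: s = 13+5 = 18
m=3,i=3: s = 18+6 = 24
m=4,i=1: s = 24+5 = 29
m=4,i=2: s = 29+6 = 35
m=4,i=3: s = 35+7 = 42
m=4,i=4: s = 42+8 = 50

50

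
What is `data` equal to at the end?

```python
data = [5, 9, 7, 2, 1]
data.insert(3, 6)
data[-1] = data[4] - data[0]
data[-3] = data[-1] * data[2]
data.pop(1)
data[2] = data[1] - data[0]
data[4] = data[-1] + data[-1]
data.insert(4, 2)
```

insert 6 at 3 → [5, 9, 7, 6, 2, 1]
data[-1] = data[4]-data[0] = 2-5 = -3 → [5, 9, 7, 6, 2, -3]
data[-3] = data[-1]*data[2] = (-3)*7 = -21 → [5, 9, 7, -21, 2, -3]
pop(1) removes 9 → [5, 7, -21, 2, -3]
data[2] = data[1]-data[0] = 7-5 = 2 → [5, 7, 2, 2, -3]
data[4] = data[-1]+data[-1] = (-3)+(-3) = -6 → [5, 7, 2, 2, -6]
insert 2 at 4 → [5, 7, 2, 2, 2, -6]

[5, 7, 2, 2, 2, -6]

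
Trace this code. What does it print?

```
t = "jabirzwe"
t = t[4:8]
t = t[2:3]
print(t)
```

slice [4:8] → 'rzwe'
slice [2:3] → 'w'

w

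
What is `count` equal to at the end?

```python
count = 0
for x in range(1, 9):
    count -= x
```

-36

x=1: count = 0-1 = -1
x=2: count = (-1)-2 = -3
x=3: count = (-3)-3 = -6
x=4: count = (-6)-4 = -10
x=5: count = (-10)-5 = -15
x=6: count = (-15)-6 = -21
x=7: count = (-21)-7 = -28
x=8: count = (-28)-8 = -36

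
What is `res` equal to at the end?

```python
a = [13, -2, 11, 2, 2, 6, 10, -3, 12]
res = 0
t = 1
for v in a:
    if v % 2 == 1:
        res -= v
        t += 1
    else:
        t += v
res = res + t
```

v=13: odd, res = 0-13 = -13; t=2
v=-2: not odd; t=0
v=11: odd, res = (-13)-11 = -24; t=1
v=2: not odd; t=3
v=2: not odd; t=5
v=6: not odd; t=11
v=10: not odd; t=21
v=-3: odd, res = (-24)-(-3) = -21; t=22
v=12: not odd; t=34
res+t = (-21)+34 = 13

13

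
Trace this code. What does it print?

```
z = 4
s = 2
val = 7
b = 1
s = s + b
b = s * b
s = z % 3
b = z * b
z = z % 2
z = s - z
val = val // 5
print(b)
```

12

s = 2+1 = 3
b = 3*1 = 3
s = 4%3 = 1
b = 4*3 = 12
z = 4%2 = 0
z = 1-0 = 1
val = 7//5 = 1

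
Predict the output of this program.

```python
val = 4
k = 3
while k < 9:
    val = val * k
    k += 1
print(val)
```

80640

k=3: val = 4*3 = 12
k=4: val = 12*4 = 48
k=5: val = 48*5 = 240
k=6: val = 240*6 = 1440
k=7: val = 1440*7 = 10080
k=8: val = 10080*8 = 80640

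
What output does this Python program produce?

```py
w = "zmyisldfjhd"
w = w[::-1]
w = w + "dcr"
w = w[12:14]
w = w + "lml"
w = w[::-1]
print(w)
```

lmlrc

reverse → 'dhjfdlsiymz'
+ 'dcr' → 'dhjfdlsiymzdcr'
slice [12:14] → 'cr'
+ 'lml' → 'crlml'
reverse → 'lmlrc'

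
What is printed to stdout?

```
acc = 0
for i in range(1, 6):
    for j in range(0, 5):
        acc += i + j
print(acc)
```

125

i=1,j=0: acc = 0+1 = 1
i=1,j=1: acc = 1+2 = 3
i=1,j=2: acc = 3+3 = 6
i=1,j=3: acc = 6+4 = 10
i=1,j=4: acc = 10+5 = 15
i=2,j=0: acc = 15+2 = 17
i=2,j=1: acc = 17+3 = 20
i=2,j=2: acc = 20+4 = 24
i=2,j=3: acc = 24+5 = 29
i=2,j=4: acc = 29+6 = 35
i=3,j=0: acc = 35+3 = 38
i=3,j=1: acc = 38+4 = 42
i=3,j=2: acc = 42+5 = 47
i=3,j=3: acc = 47+6 = 53
i=3,j=4: acc = 53+7 = 60
i=4,j=0: acc = 60+4 = 64
i=4,j=1: acc = 64+5 = 69
i=4,j=2: acc = 69+6 = 75
i=4,j=3: acc = 75+7 = 82
i=4,j=4: acc = 82+8 = 90
i=5,j=0: acc = 90+5 = 95
i=5,j=1: acc = 95+6 = 101
i=5,j=2: acc = 101+7 = 108
i=5,j=3: acc = 108+8 = 116
i=5,j=4: acc = 116+9 = 125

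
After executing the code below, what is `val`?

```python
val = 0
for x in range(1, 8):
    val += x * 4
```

112

x=1: val = 0+1*4 = 4
x=2: val = 4+2*4 = 12
x=3: val = 12+3*4 = 24
x=4: val = 24+4*4 = 40
x=5: val = 40+5*4 = 60
x=6: val = 60+6*4 = 84
x=7: val = 84+7*4 = 112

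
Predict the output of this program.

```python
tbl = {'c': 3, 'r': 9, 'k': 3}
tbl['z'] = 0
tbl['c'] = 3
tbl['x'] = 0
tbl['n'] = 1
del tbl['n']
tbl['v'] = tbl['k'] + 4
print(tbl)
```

tbl['z'] = 0 → {'c': 3, 'r': 9, 'k': 3, 'z': 0}
tbl['c'] = 3 → {'c': 3, 'r': 9, 'k': 3, 'z': 0}
tbl['x'] = 0 → {'c': 3, 'r': 9, 'k': 3, 'z': 0, 'x': 0}
tbl['n'] = 1 → {'c': 3, 'r': 9, 'k': 3, 'z': 0, 'x': 0, 'n': 1}
del 'n' → {'c': 3, 'r': 9, 'k': 3, 'z': 0, 'x': 0}
tbl['v'] = tbl['k']+4 = 7 → {'c': 3, 'r': 9, 'k': 3, 'z': 0, 'x': 0, 'v': 7}

{'c': 3, 'r': 9, 'k': 3, 'z': 0, 'x': 0, 'v': 7}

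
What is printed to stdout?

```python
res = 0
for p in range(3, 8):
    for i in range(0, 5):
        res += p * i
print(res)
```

p=3,i=0: res = 0+0 = 0
p=3,i=1: res = 0+3 = 3
p=3,i=2: res = 3+6 = 9
p=3,i=3: res = 9+9 = 18
p=3,i=4: res = 18+12 = 30
p=4,i=0: res = 30+0 = 30
p=4,i=1: res = 30+4 = 34
p=4,i=2: res = 34+8 = 42
p=4,i=3: res = 42+12 = 54
p=4,i=4: res = 54+16 = 70
p=5,i=0: res = 70+0 = 70
p=5,i=1: res = 70+5 = 75
p=5,i=2: res = 75+10 = 85
p=5,i=3: res = 85+15 = 100
p=5,i=4: res = 100+20 = 120
p=6,i=0: res = 120+0 = 120
p=6,i=1: res = 120+6 = 126
p=6,i=2: res = 126+12 = 138
p=6,i=3: res = 138+18 = 156
p=6,i=4: res = 156+24 = 180
p=7,i=0: res = 180+0 = 180
p=7,i=1: res = 180+7 = 187
p=7,i=2: res = 187+14 = 201
p=7,i=3: res = 201+21 = 222
p=7,i=4: res = 222+28 = 250

250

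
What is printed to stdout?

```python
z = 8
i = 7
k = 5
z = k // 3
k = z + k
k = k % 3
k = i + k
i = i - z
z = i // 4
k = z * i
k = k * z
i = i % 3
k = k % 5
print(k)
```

1

z = 5//3 = 1
k = 1+5 = 6
k = 6%3 = 0
k = 7+0 = 7
i = 7-1 = 6
z = 6//4 = 1
k = 1*6 = 6
k = 6*1 = 6
i = 6%3 = 0
k = 6%5 = 1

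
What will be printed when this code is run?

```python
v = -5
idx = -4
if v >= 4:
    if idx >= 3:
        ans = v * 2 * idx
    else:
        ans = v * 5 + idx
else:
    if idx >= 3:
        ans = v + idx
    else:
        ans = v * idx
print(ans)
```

20

v=-5, idx=-4
v >= 4 is False; idx >= 3 is False
→ ans = v * idx = 20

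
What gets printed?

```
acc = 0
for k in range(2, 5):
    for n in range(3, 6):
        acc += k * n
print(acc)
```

108

k=2,n=3: acc = 0+6 = 6
k=2,n=4: acc = 6+8 = 14
k=2,n=5: acc = 14+10 = 24
k=3,n=3: acc = 24+9 = 33
k=3,n=4: acc = 33+12 = 45
k=3,n=5: acc = 45+15 = 60
k=4,n=3: acc = 60+12 = 72
k=4,n=4: acc = 72+16 = 88
k=4,n=5: acc = 88+20 = 108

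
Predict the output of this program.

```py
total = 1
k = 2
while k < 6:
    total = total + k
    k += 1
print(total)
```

k=2: total = 1+2 = 3
k=3: total = 3+3 = 6
k=4: total = 6+4 = 10
k=5: total = 10+5 = 15

15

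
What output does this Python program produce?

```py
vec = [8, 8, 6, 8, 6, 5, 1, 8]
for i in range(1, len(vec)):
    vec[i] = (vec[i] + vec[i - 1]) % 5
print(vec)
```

i=1: vec[1] = (8+8)%5 = 1 → [8, 1, 6, 8, 6, 5, 1, 8]
i=2: vec[2] = (6+1)%5 = 2 → [8, 1, 2, 8, 6, 5, 1, 8]
i=3: vec[3] = (8+2)%5 = 0 → [8, 1, 2, 0, 6, 5, 1, 8]
i=4: vec[4] = (6+0)%5 = 1 → [8, 1, 2, 0, 1, 5, 1, 8]
i=5: vec[5] = (5+1)%5 = 1 → [8, 1, 2, 0, 1, 1, 1, 8]
i=6: vec[6] = (1+1)%5 = 2 → [8, 1, 2, 0, 1, 1, 2, 8]
i=7: vec[7] = (8+2)%5 = 0 → [8, 1, 2, 0, 1, 1, 2, 0]

[8, 1, 2, 0, 1, 1, 2, 0]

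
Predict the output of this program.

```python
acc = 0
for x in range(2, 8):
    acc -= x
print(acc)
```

-27

x=2: acc = 0-2 = -2
x=3: acc = (-2)-3 = -5
x=4: acc = (-5)-4 = -9
x=5: acc = (-9)-5 = -14
x=6: acc = (-14)-6 = -20
x=7: acc = (-20)-7 = -27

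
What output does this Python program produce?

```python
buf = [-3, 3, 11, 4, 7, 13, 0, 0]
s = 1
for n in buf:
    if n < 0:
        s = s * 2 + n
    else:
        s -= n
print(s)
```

n=-3: <0, s = 1*2+(-3) = -1
n=3: not <0, s = (-1)-3 = -4
n=11: not <0, s = (-4)-11 = -15
n=4: not <0, s = (-15)-4 = -19
n=7: not <0, s = (-19)-7 = -26
n=13: not <0, s = (-26)-13 = -39
n=0: not <0, s = (-39)-0 = -39
n=0: not <0, s = (-39)-0 = -39

-39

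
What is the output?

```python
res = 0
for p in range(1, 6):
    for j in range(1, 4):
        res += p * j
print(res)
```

90

p=1,j=1: res = 0+1 = 1
p=1,j=2: res = 1+2 = 3
p=1,j=3: res = 3+3 = 6
p=2,j=1: res = 6+2 = 8
p=2,j=2: res = 8+4 = 12
p=2,j=3: res = 12+6 = 18
p=3,j=1: res = 18+3 = 21
p=3,j=2: res = 21+6 = 27
p=3,j=3: res = 27+9 = 36
p=4,j=1: res = 36+4 = 40
p=4,j=2: res = 40+8 = 48
p=4,j=3: res = 48+12 = 60
p=5,j=1: res = 60+5 = 65
p=5,j=2: res = 65+10 = 75
p=5,j=3: res = 75+15 = 90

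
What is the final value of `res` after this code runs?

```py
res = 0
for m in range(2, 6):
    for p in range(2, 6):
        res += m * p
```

196

m=2,p=2: res = 0+4 = 4
m=2,p=3: res = 4+6 = 10
m=2,p=4: res = 10+8 = 18
m=2,p=5: res = 18+10 = 28
m=3,p=2: res = 28+6 = 34
m=3,p=3: res = 34+9 = 43
m=3,p=4: res = 43+12 = 55
m=3,p=5: res = 55+15 = 70
m=4,p=2: res = 70+8 = 78
m=4,p=3: res = 78+12 = 90
m=4,p=4: res = 90+16 = 106
m=4,p=5: res = 106+20 = 126
m=5,p=2: res = 126+10 = 136
m=5,p=3: res = 136+15 = 151
m=5,p=4: res = 151+20 = 171
m=5,p=5: res = 171+25 = 196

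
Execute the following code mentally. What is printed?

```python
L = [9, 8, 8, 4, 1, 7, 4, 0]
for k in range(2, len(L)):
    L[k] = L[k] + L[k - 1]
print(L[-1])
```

32

k=2: L[2] = 8+8 = 16 → [9, 8, 16, 4, 1, 7, 4, 0]
k=3: L[3] = 4+16 = 20 → [9, 8, 16, 20, 1, 7, 4, 0]
k=4: L[4] = 1+20 = 21 → [9, 8, 16, 20, 21, 7, 4, 0]
k=5: L[5] = 7+21 = 28 → [9, 8, 16, 20, 21, 28, 4, 0]
k=6: L[6] = 4+28 = 32 → [9, 8, 16, 20, 21, 28, 32, 0]
k=7: L[7] = 0+32 = 32 → [9, 8, 16, 20, 21, 28, 32, 32]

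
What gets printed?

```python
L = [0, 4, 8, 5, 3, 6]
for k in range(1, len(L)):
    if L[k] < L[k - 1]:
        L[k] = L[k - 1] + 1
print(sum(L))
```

k=1: 4>=0, unchanged → [0, 4, 8, 5, 3, 6]
k=2: 8>=4, unchanged → [0, 4, 8, 5, 3, 6]
k=3: 5<8, L[3] = 8+1 = 9 → [0, 4, 8, 9, 3, 6]
k=4: 3<9, L[4] = 9+1 = 10 → [0, 4, 8, 9, 10, 6]
k=5: 6<10, L[5] = 10+1 = 11 → [0, 4, 8, 9, 10, 11]
sum = 42

42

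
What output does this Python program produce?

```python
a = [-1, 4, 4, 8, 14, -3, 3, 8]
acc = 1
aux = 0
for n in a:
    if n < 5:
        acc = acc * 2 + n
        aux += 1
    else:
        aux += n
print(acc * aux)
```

2135

n=-1: <5, acc = 1*2+(-1) = 1; aux=1
n=4: <5, acc = 1*2+4 = 6; aux=2
n=4: <5, acc = 6*2+4 = 16; aux=3
n=8: not <5; aux=11
n=14: not <5; aux=25
n=-3: <5, acc = 16*2+(-3) = 29; aux=26
n=3: <5, acc = 29*2+3 = 61; aux=27
n=8: not <5; aux=35
acc*aux = 61*35 = 2135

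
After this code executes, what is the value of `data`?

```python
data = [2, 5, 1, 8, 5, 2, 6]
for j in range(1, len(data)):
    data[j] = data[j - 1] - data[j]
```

j=1: data[1] = 2-5 = -3 → [2, -3, 1, 8, 5, 2, 6]
j=2: data[2] = (-3)-1 = -4 → [2, -3, -4, 8, 5, 2, 6]
j=3: data[3] = (-4)-8 = -12 → [2, -3, -4, -12, 5, 2, 6]
j=4: data[4] = (-12)-5 = -17 → [2, -3, -4, -12, -17, 2, 6]
j=5: data[5] = (-17)-2 = -19 → [2, -3, -4, -12, -17, -19, 6]
j=6: data[6] = (-19)-6 = -25 → [2, -3, -4, -12, -17, -19, -25]

[2, -3, -4, -12, -17, -19, -25]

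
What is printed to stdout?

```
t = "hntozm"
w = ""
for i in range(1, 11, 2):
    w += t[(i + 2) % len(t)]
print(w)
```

i=1: add t[3]='o' → 'o'
i=3: add t[5]='m' → 'om'
i=5: add t[1]='n' → 'omn'
i=7: add t[3]='o' → 'omno'
i=9: add t[5]='m' → 'omnom'

omnom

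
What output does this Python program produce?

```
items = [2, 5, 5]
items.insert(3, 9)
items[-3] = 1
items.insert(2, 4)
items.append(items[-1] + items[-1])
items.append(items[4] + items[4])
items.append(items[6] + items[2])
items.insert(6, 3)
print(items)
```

[2, 1, 4, 5, 9, 18, 3, 18, 22]

insert 9 at 3 → [2, 5, 5, 9]
items[-3] = 1 → [2, 1, 5, 9]
insert 4 at 2 → [2, 1, 4, 5, 9]
append items[-1]+items[-1] = 9+9 = 18 → [2, 1, 4, 5, 9, 18]
append items[4]+items[4] = 9+9 = 18 → [2, 1, 4, 5, 9, 18, 18]
append items[6]+items[2] = 18+4 = 22 → [2, 1, 4, 5, 9, 18, 18, 22]
insert 3 at 6 → [2, 1, 4, 5, 9, 18, 3, 18, 22]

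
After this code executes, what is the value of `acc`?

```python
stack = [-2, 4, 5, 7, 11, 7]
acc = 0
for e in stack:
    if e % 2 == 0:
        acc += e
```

e=-2: even, acc = 0+(-2) = -2
e=4: even, acc = (-2)+4 = 2
e=5: not even
e=7: not even
e=11: not even
e=7: not even

2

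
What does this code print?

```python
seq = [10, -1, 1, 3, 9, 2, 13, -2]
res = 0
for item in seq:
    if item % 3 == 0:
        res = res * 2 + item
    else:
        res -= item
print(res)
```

item=10: not %3==0, res = 0-10 = -10
item=-1: not %3==0, res = (-10)-(-1) = -9
item=1: not %3==0, res = (-9)-1 = -10
item=3: %3==0, res = (-10)*2+3 = -17
item=9: %3==0, res = (-17)*2+9 = -25
item=2: not %3==0, res = (-25)-2 = -27
item=13: not %3==0, res = (-27)-13 = -40
item=-2: not %3==0, res = (-40)-(-2) = -38

-38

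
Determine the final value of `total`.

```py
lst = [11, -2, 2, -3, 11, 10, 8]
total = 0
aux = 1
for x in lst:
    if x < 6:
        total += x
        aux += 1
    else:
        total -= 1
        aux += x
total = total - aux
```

-51

x=11: not <6, total = 0-1 = -1; aux=12
x=-2: <6, total = (-1)+(-2) = -3; aux=13
x=2: <6, total = (-3)+2 = -1; aux=14
x=-3: <6, total = (-1)+(-3) = -4; aux=15
x=11: not <6, total = (-4)-1 = -5; aux=26
x=10: not <6, total = (-5)-1 = -6; aux=36
x=8: not <6, total = (-6)-1 = -7; aux=44
total-aux = (-7)-44 = -51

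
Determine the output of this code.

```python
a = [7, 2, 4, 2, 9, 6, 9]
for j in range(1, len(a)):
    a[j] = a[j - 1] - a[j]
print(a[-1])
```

-25

j=1: a[1] = 7-2 = 5 → [7, 5, 4, 2, 9, 6, 9]
j=2: a[2] = 5-4 = 1 → [7, 5, 1, 2, 9, 6, 9]
j=3: a[3] = 1-2 = -1 → [7, 5, 1, -1, 9, 6, 9]
j=4: a[4] = (-1)-9 = -10 → [7, 5, 1, -1, -10, 6, 9]
j=5: a[5] = (-10)-6 = -16 → [7, 5, 1, -1, -10, -16, 9]
j=6: a[6] = (-16)-9 = -25 → [7, 5, 1, -1, -10, -16, -25]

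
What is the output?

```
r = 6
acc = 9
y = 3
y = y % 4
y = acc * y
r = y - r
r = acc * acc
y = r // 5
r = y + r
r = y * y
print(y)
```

16

y = 3%4 = 3
y = 9*3 = 27
r = 27-6 = 21
r = 9*9 = 81
y = 81//5 = 16
r = 16+81 = 97
r = 16*16 = 256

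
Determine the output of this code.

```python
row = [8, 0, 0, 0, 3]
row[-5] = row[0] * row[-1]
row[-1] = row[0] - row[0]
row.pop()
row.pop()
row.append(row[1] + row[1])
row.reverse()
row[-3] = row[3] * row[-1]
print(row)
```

row[-5] = row[0]*row[-1] = 8*3 = 24 → [24, 0, 0, 0, 3]
row[-1] = row[0]-row[0] = 24-24 = 0 → [24, 0, 0, 0, 0]
pop() removes 0 → [24, 0, 0, 0]
pop() removes 0 → [24, 0, 0]
append row[1]+row[1] = 0+0 = 0 → [24, 0, 0, 0]
reverse → [0, 0, 0, 24]
row[-3] = row[3]*row[-1] = 24*24 = 576 → [0, 576, 0, 24]

[0, 576, 0, 24]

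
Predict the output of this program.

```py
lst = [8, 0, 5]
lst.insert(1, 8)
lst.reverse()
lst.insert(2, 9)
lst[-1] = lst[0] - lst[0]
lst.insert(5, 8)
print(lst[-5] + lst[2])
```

9

insert 8 at 1 → [8, 8, 0, 5]
reverse → [5, 0, 8, 8]
insert 9 at 2 → [5, 0, 9, 8, 8]
lst[-1] = lst[0]-lst[0] = 5-5 = 0 → [5, 0, 9, 8, 0]
insert 8 at 5 → [5, 0, 9, 8, 0, 8]
lst[-5]+lst[2] = 0+9 = 9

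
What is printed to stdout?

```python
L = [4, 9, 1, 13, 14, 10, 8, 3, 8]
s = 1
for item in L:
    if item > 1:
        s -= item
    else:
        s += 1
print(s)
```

-67

item=4: >1, s = 1-4 = -3
item=9: >1, s = (-3)-9 = -12
item=1: not >1, s = (-12)+1 = -11
item=13: >1, s = (-11)-13 = -24
item=14: >1, s = (-24)-14 = -38
item=10: >1, s = (-38)-10 = -48
item=8: >1, s = (-48)-8 = -56
item=3: >1, s = (-56)-3 = -59
item=8: >1, s = (-59)-8 = -67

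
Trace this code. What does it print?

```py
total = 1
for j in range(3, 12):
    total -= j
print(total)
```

-62

j=3: total = 1-3 = -2
j=4: total = (-2)-4 = -6
j=5: total = (-6)-5 = -11
j=6: total = (-11)-6 = -17
j=7: total = (-17)-7 = -24
j=8: total = (-24)-8 = -32
j=9: total = (-32)-9 = -41
j=10: total = (-41)-10 = -51
j=11: total = (-51)-11 = -62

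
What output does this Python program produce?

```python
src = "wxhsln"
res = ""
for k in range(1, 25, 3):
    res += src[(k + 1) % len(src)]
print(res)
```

hnhnhnhn

k=1: add src[2]='h' → 'h'
k=4: add src[5]='n' → 'hn'
k=7: add src[2]='h' → 'hnh'
k=10: add src[5]='n' → 'hnhn'
k=13: add src[2]='h' → 'hnhnh'
k=16: add src[5]='n' → 'hnhnhn'
k=19: add src[2]='h' → 'hnhnhnh'
k=22: add src[5]='n' → 'hnhnhnhn'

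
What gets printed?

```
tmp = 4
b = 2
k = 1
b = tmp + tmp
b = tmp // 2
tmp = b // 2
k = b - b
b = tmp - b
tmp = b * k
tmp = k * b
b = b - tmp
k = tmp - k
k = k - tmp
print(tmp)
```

0

b = 4+4 = 8
b = 4//2 = 2
tmp = 2//2 = 1
k = 2-2 = 0
b = 1-2 = -1
tmp = (-1)*0 = 0
tmp = 0*(-1) = 0
b = (-1)-0 = -1
k = 0-0 = 0
k = 0-0 = 0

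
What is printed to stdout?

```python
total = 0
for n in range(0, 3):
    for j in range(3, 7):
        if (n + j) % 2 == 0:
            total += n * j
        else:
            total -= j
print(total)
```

2

n=0,j=3: odd sum, total = 0-3 = -3
n=0,j=4: even sum, total = (-3)+0 = -3
n=0,j=5: odd sum, total = (-3)-5 = -8
n=0,j=6: even sum, total = (-8)+0 = -8
n=1,j=3: even sum, total = (-8)+3 = -5
n=1,j=4: odd sum, total = (-5)-4 = -9
n=1,j=5: even sum, total = (-9)+5 = -4
n=1,j=6: odd sum, total = (-4)-6 = -10
n=2,j=3: odd sum, total = (-10)-3 = -13
n=2,j=4: even sum, total = (-13)+8 = -5
n=2,j=5: odd sum, total = (-5)-5 = -10
n=2,j=6: even sum, total = (-10)+12 = 2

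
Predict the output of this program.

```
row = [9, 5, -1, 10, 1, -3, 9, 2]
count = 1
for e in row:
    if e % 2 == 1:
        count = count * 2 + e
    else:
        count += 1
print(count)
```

e=9: odd, count = 1*2+9 = 11
e=5: odd, count = 11*2+5 = 27
e=-1: odd, count = 27*2+(-1) = 53
e=10: not odd, count = 53+1 = 54
e=1: odd, count = 54*2+1 = 109
e=-3: odd, count = 109*2+(-3) = 215
e=9: odd, count = 215*2+9 = 439
e=2: not odd, count = 439+1 = 440

440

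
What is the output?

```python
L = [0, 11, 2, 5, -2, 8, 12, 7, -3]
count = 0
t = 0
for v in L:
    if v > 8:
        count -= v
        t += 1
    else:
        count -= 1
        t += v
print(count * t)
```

v=0: not >8, count = 0-1 = -1; t=0
v=11: >8, count = (-1)-11 = -12; t=1
v=2: not >8, count = (-12)-1 = -13; t=3
v=5: not >8, count = (-13)-1 = -14; t=8
v=-2: not >8, count = (-14)-1 = -15; t=6
v=8: not >8, count = (-15)-1 = -16; t=14
v=12: >8, count = (-16)-12 = -28; t=15
v=7: not >8, count = (-28)-1 = -29; t=22
v=-3: not >8, count = (-29)-1 = -30; t=19
count*t = (-30)*19 = -570

-570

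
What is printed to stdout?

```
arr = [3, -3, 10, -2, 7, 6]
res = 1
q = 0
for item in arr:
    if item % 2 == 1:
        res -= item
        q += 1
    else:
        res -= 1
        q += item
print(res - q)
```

item=3: odd, res = 1-3 = -2; q=1
item=-3: odd, res = (-2)-(-3) = 1; q=2
item=10: not odd, res = 1-1 = 0; q=12
item=-2: not odd, res = 0-1 = -1; q=10
item=7: odd, res = (-1)-7 = -8; q=11
item=6: not odd, res = (-8)-1 = -9; q=17
res-q = (-9)-17 = -26

-26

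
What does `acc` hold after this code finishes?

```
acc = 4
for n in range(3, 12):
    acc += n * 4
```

256

n=3: acc = 4+3*4 = 16
n=4: acc = 16+4*4 = 32
n=5: acc = 32+5*4 = 52
n=6: acc = 52+6*4 = 76
n=7: acc = 76+7*4 = 104
n=8: acc = 104+8*4 = 136
n=9: acc = 136+9*4 = 172
n=10: acc = 172+10*4 = 212
n=11: acc = 212+11*4 = 256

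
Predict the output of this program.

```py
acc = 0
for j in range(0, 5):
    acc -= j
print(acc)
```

-10

j=0: acc = 0-0 = 0
j=1: acc = 0-1 = -1
j=2: acc = (-1)-2 = -3
j=3: acc = (-3)-3 = -6
j=4: acc = (-6)-4 = -10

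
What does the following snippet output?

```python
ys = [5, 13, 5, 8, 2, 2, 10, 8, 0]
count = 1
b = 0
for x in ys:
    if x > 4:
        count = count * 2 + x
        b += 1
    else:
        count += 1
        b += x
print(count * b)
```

x=5: >4, count = 1*2+5 = 7; b=1
x=13: >4, count = 7*2+13 = 27; b=2
x=5: >4, count = 27*2+5 = 59; b=3
x=8: >4, count = 59*2+8 = 126; b=4
x=2: not >4, count = 126+1 = 127; b=6
x=2: not >4, count = 127+1 = 128; b=8
x=10: >4, count = 128*2+10 = 266; b=9
x=8: >4, count = 266*2+8 = 540; b=10
x=0: not >4, count = 540+1 = 541; b=10
count*b = 541*10 = 5410

5410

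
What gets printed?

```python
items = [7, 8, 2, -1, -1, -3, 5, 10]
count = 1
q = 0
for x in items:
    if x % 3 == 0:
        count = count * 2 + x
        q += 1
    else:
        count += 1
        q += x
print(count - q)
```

x=7: not %3==0, count = 1+1 = 2; q=7
x=8: not %3==0, count = 2+1 = 3; q=15
x=2: not %3==0, count = 3+1 = 4; q=17
x=-1: not %3==0, count = 4+1 = 5; q=16
x=-1: not %3==0, count = 5+1 = 6; q=15
x=-3: %3==0, count = 6*2+(-3) = 9; q=16
x=5: not %3==0, count = 9+1 = 10; q=21
x=10: not %3==0, count = 10+1 = 11; q=31
count-q = 11-31 = -20

-20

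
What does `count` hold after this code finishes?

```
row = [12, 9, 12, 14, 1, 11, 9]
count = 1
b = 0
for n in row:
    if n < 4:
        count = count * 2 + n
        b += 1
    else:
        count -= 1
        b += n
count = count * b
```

n=12: not <4, count = 1-1 = 0; b=12
n=9: not <4, count = 0-1 = -1; b=21
n=12: not <4, count = (-1)-1 = -2; b=33
n=14: not <4, count = (-2)-1 = -3; b=47
n=1: <4, count = (-3)*2+1 = -5; b=48
n=11: not <4, count = (-5)-1 = -6; b=59
n=9: not <4, count = (-6)-1 = -7; b=68
count*b = (-7)*68 = -476

-476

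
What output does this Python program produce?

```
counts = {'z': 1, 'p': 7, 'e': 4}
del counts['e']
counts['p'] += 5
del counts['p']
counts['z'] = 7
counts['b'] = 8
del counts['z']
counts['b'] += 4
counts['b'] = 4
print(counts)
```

del 'e' → {'z': 1, 'p': 7}
counts['p'] = 7+5 = 12 → {'z': 1, 'p': 12}
del 'p' → {'z': 1}
counts['z'] = 7 → {'z': 7}
counts['b'] = 8 → {'z': 7, 'b': 8}
del 'z' → {'b': 8}
counts['b'] = 8+4 = 12 → {'b': 12}
counts['b'] = 4 → {'b': 4}

{'b': 4}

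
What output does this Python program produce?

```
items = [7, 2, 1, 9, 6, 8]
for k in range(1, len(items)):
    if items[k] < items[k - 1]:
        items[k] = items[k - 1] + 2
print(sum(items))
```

k=1: 2<7, items[1] = 7+2 = 9 → [7, 9, 1, 9, 6, 8]
k=2: 1<9, items[2] = 9+2 = 11 → [7, 9, 11, 9, 6, 8]
k=3: 9<11, items[3] = 11+2 = 13 → [7, 9, 11, 13, 6, 8]
k=4: 6<13, items[4] = 13+2 = 15 → [7, 9, 11, 13, 15, 8]
k=5: 8<15, items[5] = 15+2 = 17 → [7, 9, 11, 13, 15, 17]
sum = 72

72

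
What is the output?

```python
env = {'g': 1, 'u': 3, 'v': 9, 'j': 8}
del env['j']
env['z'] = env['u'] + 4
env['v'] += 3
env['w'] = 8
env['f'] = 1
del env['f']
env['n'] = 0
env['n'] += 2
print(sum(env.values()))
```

33

del 'j' → {'g': 1, 'u': 3, 'v': 9}
env['z'] = env['u']+4 = 7 → {'g': 1, 'u': 3, 'v': 9, 'z': 7}
env['v'] = 9+3 = 12 → {'g': 1, 'u': 3, 'v': 12, 'z': 7}
env['w'] = 8 → {'g': 1, 'u': 3, 'v': 12, 'z': 7, 'w': 8}
env['f'] = 1 → {'g': 1, 'u': 3, 'v': 12, 'z': 7, 'w': 8, 'f': 1}
del 'f' → {'g': 1, 'u': 3, 'v': 12, 'z': 7, 'w': 8}
env['n'] = 0 → {'g': 1, 'u': 3, 'v': 12, 'z': 7, 'w': 8, 'n': 0}
env['n'] = 0+2 = 2 → {'g': 1, 'u': 3, 'v': 12, 'z': 7, 'w': 8, 'n': 2}
sum of values = 33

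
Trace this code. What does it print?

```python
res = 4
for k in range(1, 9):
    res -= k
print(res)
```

k=1: res = 4-1 = 3
k=2: res = 3-2 = 1
k=3: res = 1-3 = -2
k=4: res = (-2)-4 = -6
k=5: res = (-6)-5 = -11
k=6: res = (-11)-6 = -17
k=7: res = (-17)-7 = -24
k=8: res = (-24)-8 = -32

-32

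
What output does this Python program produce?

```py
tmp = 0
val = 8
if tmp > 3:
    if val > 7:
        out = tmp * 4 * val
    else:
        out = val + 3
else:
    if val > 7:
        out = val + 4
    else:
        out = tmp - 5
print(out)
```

tmp=0, val=8
tmp > 3 is False; val > 7 is True
→ out = val + 4 = 12

12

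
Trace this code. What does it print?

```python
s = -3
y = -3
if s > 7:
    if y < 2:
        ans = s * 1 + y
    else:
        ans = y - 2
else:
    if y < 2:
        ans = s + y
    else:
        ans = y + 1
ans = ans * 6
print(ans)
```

s=-3, y=-3
s > 7 is False; y < 2 is True
→ ans = s + y = -6
ans = (-6)*6 = -36

-36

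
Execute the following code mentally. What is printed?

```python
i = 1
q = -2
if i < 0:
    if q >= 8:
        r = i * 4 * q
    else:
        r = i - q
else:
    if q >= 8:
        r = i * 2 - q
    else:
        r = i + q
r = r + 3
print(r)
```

i=1, q=-2
i < 0 is False; q >= 8 is False
→ r = i + q = -1
r = (-1)+3 = 2

2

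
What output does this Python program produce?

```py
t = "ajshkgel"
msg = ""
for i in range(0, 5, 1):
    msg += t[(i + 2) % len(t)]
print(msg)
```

shkge

i=0: add t[2]='s' → 's'
i=1: add t[3]='h' → 'sh'
i=2: add t[4]='k' → 'shk'
i=3: add t[5]='g' → 'shkg'
i=4: add t[6]='e' → 'shkge'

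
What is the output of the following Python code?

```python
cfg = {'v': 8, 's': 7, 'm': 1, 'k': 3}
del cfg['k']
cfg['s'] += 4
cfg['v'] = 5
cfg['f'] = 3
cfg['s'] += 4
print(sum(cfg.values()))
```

del 'k' → {'v': 8, 's': 7, 'm': 1}
cfg['s'] = 7+4 = 11 → {'v': 8, 's': 11, 'm': 1}
cfg['v'] = 5 → {'v': 5, 's': 11, 'm': 1}
cfg['f'] = 3 → {'v': 5, 's': 11, 'm': 1, 'f': 3}
cfg['s'] = 11+4 = 15 → {'v': 5, 's': 15, 'm': 1, 'f': 3}
sum of values = 24

24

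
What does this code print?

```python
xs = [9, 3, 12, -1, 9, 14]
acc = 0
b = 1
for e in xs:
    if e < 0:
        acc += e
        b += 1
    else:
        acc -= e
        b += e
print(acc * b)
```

-2352

e=9: not <0, acc = 0-9 = -9; b=10
e=3: not <0, acc = (-9)-3 = -12; b=13
e=12: not <0, acc = (-12)-12 = -24; b=25
e=-1: <0, acc = (-24)+(-1) = -25; b=26
e=9: not <0, acc = (-25)-9 = -34; b=35
e=14: not <0, acc = (-34)-14 = -48; b=49
acc*b = (-48)*49 = -2352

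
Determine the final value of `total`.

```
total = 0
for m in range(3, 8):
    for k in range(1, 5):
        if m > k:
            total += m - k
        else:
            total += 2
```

57

m=3,k=1: 3>1, total = 0+2 = 2
m=3,k=2: 3>2, total = 2+1 = 3
m=3,k=3: not 3>3, total = 3+2 = 5
m=3,k=4: not 3>4, total = 5+2 = 7
m=4,k=1: 4>1, total = 7+3 = 10
m=4,k=2: 4>2, total = 10+2 = 12
m=4,k=3: 4>3, total = 12+1 = 13
m=4,k=4: not 4>4, total = 13+2 = 15
m=5,k=1: 5>1, total = 15+4 = 19
m=5,k=2: 5>2, total = 19+3 = 22
m=5,k=3: 5>3, total = 22+2 = 24
m=5,k=4: 5>4, total = 24+1 = 25
m=6,k=1: 6>1, total = 25+5 = 30
m=6,k=2: 6>2, total = 30+4 = 34
m=6,k=3: 6>3, total = 34+3 = 37
m=6,k=4: 6>4, total = 37+2 = 39
m=7,k=1: 7>1, total = 39+6 = 45
m=7,k=2: 7>2, total = 45+5 = 50
m=7,k=3: 7>3, total = 50+4 = 54
m=7,k=4: 7>4, total = 54+3 = 57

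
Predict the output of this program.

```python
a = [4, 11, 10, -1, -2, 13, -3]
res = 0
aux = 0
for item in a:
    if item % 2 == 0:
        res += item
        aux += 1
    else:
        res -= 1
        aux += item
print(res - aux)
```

-15

item=4: even, res = 0+4 = 4; aux=1
item=11: not even, res = 4-1 = 3; aux=12
item=10: even, res = 3+10 = 13; aux=13
item=-1: not even, res = 13-1 = 12; aux=12
item=-2: even, res = 12+(-2) = 10; aux=13
item=13: not even, res = 10-1 = 9; aux=26
item=-3: not even, res = 9-1 = 8; aux=23
res-aux = 8-23 = -15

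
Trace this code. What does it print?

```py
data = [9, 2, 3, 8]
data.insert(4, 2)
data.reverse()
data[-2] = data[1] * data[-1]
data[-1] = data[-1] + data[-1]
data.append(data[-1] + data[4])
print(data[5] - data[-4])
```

33

insert 2 at 4 → [9, 2, 3, 8, 2]
reverse → [2, 8, 3, 2, 9]
data[-2] = data[1]*data[-1] = 8*9 = 72 → [2, 8, 3, 72, 9]
data[-1] = data[-1]+data[-1] = 9+9 = 18 → [2, 8, 3, 72, 18]
append data[-1]+data[4] = 18+18 = 36 → [2, 8, 3, 72, 18, 36]
data[5]-data[-4] = 36-3 = 33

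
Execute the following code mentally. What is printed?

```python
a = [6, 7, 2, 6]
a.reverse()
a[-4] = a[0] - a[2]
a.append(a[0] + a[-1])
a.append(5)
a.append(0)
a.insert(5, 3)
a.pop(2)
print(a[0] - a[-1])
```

reverse → [6, 2, 7, 6]
a[-4] = a[0]-a[2] = 6-7 = -1 → [-1, 2, 7, 6]
append a[0]+a[-1] = (-1)+6 = 5 → [-1, 2, 7, 6, 5]
append 5 → [-1, 2, 7, 6, 5, 5]
append 0 → [-1, 2, 7, 6, 5, 5, 0]
insert 3 at 5 → [-1, 2, 7, 6, 5, 3, 5, 0]
pop(2) removes 7 → [-1, 2, 6, 5, 3, 5, 0]
a[0]-a[-1] = (-1)-0 = -1

-1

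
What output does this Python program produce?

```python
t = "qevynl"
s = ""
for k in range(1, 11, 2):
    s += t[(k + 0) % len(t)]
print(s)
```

eyley

k=1: add t[1]='e' → 'e'
k=3: add t[3]='y' → 'ey'
k=5: add t[5]='l' → 'eyl'
k=7: add t[1]='e' → 'eyle'
k=9: add t[3]='y' → 'eyley'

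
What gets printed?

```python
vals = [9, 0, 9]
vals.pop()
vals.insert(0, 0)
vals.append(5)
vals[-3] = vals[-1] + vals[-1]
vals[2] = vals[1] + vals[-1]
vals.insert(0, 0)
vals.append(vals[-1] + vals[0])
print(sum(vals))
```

35

pop() removes 9 → [9, 0]
insert 0 at 0 → [0, 9, 0]
append 5 → [0, 9, 0, 5]
vals[-3] = vals[-1]+vals[-1] = 5+5 = 10 → [0, 10, 0, 5]
vals[2] = vals[1]+vals[-1] = 10+5 = 15 → [0, 10, 15, 5]
insert 0 at 0 → [0, 0, 10, 15, 5]
append vals[-1]+vals[0] = 5+0 = 5 → [0, 0, 10, 15, 5, 5]
sum = 35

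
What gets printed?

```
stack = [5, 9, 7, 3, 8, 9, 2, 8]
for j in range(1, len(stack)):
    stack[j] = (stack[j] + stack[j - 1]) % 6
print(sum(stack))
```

21

j=1: stack[1] = (9+5)%6 = 2 → [5, 2, 7, 3, 8, 9, 2, 8]
j=2: stack[2] = (7+2)%6 = 3 → [5, 2, 3, 3, 8, 9, 2, 8]
j=3: stack[3] = (3+3)%6 = 0 → [5, 2, 3, 0, 8, 9, 2, 8]
j=4: stack[4] = (8+0)%6 = 2 → [5, 2, 3, 0, 2, 9, 2, 8]
j=5: stack[5] = (9+2)%6 = 5 → [5, 2, 3, 0, 2, 5, 2, 8]
j=6: stack[6] = (2+5)%6 = 1 → [5, 2, 3, 0, 2, 5, 1, 8]
j=7: stack[7] = (8+1)%6 = 3 → [5, 2, 3, 0, 2, 5, 1, 3]
sum = 21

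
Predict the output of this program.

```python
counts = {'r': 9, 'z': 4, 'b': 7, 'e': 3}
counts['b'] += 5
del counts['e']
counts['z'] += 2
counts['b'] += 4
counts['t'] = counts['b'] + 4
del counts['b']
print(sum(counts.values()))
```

counts['b'] = 7+5 = 12 → {'r': 9, 'z': 4, 'b': 12, 'e': 3}
del 'e' → {'r': 9, 'z': 4, 'b': 12}
counts['z'] = 4+2 = 6 → {'r': 9, 'z': 6, 'b': 12}
counts['b'] = 12+4 = 16 → {'r': 9, 'z': 6, 'b': 16}
counts['t'] = counts['b']+4 = 20 → {'r': 9, 'z': 6, 'b': 16, 't': 20}
del 'b' → {'r': 9, 'z': 6, 't': 20}
sum of values = 35

35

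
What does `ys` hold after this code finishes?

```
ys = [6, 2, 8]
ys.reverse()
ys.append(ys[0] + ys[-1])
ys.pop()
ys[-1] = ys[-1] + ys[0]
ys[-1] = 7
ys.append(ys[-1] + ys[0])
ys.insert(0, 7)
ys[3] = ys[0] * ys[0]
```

reverse → [8, 2, 6]
append ys[0]+ys[-1] = 8+6 = 14 → [8, 2, 6, 14]
pop() removes 14 → [8, 2, 6]
ys[-1] = ys[-1]+ys[0] = 6+8 = 14 → [8, 2, 14]
ys[-1] = 7 → [8, 2, 7]
append ys[-1]+ys[0] = 7+8 = 15 → [8, 2, 7, 15]
insert 7 at 0 → [7, 8, 2, 7, 15]
ys[3] = ys[0]*ys[0] = 7*7 = 49 → [7, 8, 2, 49, 15]

[7, 8, 2, 49, 15]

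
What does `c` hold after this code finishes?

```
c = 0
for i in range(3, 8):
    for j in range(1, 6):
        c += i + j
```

i=3,j=1: c = 0+4 = 4
i=3,j=2: c = 4+5 = 9
i=3,j=3: c = 9+6 = 15
i=3,j=4: c = 15+7 = 22
i=3,j=5: c = 22+8 = 30
i=4,j=1: c = 30+5 = 35
i=4,j=2: c = 35+6 = 41
i=4,j=3: c = 41+7 = 48
i=4,j=4: c = 48+8 = 56
i=4,j=5: c = 56+9 = 65
i=5,j=1: c = 65+6 = 71
i=5,j=2: c = 71+7 = 78
i=5,j=3: c = 78+8 = 86
i=5,j=4: c = 86+9 = 95
i=5,j=5: c = 95+10 = 105
i=6,j=1: c = 105+7 = 112
i=6,j=2: c = 112+8 = 120
i=6,j=3: c = 120+9 = 129
i=6,j=4: c = 129+10 = 139
i=6,j=5: c = 139+11 = 150
i=7,j=1: c = 150+8 = 158
i=7,j=2: c = 158+9 = 167
i=7,j=3: c = 167+10 = 177
i=7,j=4: c = 177+11 = 188
i=7,j=5: c = 188+12 = 200

200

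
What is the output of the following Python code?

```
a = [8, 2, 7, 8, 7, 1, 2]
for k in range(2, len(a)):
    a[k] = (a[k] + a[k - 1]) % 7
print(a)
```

[8, 2, 2, 3, 3, 4, 6]

k=2: a[2] = (7+2)%7 = 2 → [8, 2, 2, 8, 7, 1, 2]
k=3: a[3] = (8+2)%7 = 3 → [8, 2, 2, 3, 7, 1, 2]
k=4: a[4] = (7+3)%7 = 3 → [8, 2, 2, 3, 3, 1, 2]
k=5: a[5] = (1+3)%7 = 4 → [8, 2, 2, 3, 3, 4, 2]
k=6: a[6] = (2+4)%7 = 6 → [8, 2, 2, 3, 3, 4, 6]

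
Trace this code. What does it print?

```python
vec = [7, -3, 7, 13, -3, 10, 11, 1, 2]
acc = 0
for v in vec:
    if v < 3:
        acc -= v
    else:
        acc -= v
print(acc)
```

v=7: not <3, acc = 0-7 = -7
v=-3: <3, acc = (-7)-(-3) = -4
v=7: not <3, acc = (-4)-7 = -11
v=13: not <3, acc = (-11)-13 = -24
v=-3: <3, acc = (-24)-(-3) = -21
v=10: not <3, acc = (-21)-10 = -31
v=11: not <3, acc = (-31)-11 = -42
v=1: <3, acc = (-42)-1 = -43
v=2: <3, acc = (-43)-2 = -45

-45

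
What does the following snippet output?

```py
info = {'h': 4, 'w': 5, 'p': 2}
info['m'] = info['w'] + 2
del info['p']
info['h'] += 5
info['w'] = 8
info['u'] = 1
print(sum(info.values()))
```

25

info['m'] = info['w']+2 = 7 → {'h': 4, 'w': 5, 'p': 2, 'm': 7}
del 'p' → {'h': 4, 'w': 5, 'm': 7}
info['h'] = 4+5 = 9 → {'h': 9, 'w': 5, 'm': 7}
info['w'] = 8 → {'h': 9, 'w': 8, 'm': 7}
info['u'] = 1 → {'h': 9, 'w': 8, 'm': 7, 'u': 1}
sum of values = 25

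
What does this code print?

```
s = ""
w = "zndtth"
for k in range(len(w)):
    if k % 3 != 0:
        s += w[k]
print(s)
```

k=0: skip
k=1: add 'n' → 'n'
k=2: add 'd' → 'nd'
k=3: skip
k=4: add 't' → 'ndt'
k=5: add 'h' → 'ndth'

ndth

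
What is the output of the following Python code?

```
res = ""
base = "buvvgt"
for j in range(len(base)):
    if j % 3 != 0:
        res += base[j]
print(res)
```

j=0: skip
j=1: add 'u' → 'u'
j=2: add 'v' → 'uv'
j=3: skip
j=4: add 'g' → 'uvg'
j=5: add 't' → 'uvgt'

uvgt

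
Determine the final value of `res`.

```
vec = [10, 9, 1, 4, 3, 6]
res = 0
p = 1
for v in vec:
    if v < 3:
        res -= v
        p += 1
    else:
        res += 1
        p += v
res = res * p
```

136

v=10: not <3, res = 0+1 = 1; p=11
v=9: not <3, res = 1+1 = 2; p=20
v=1: <3, res = 2-1 = 1; p=21
v=4: not <3, res = 1+1 = 2; p=25
v=3: not <3, res = 2+1 = 3; p=28
v=6: not <3, res = 3+1 = 4; p=34
res*p = 4*34 = 136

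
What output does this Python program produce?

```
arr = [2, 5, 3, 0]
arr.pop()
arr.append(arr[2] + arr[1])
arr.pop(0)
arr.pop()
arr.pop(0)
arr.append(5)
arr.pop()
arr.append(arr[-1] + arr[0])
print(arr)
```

[3, 6]

pop() removes 0 → [2, 5, 3]
append arr[2]+arr[1] = 3+5 = 8 → [2, 5, 3, 8]
pop(0) removes 2 → [5, 3, 8]
pop() removes 8 → [5, 3]
pop(0) removes 5 → [3]
append 5 → [3, 5]
pop() removes 5 → [3]
append arr[-1]+arr[0] = 3+3 = 6 → [3, 6]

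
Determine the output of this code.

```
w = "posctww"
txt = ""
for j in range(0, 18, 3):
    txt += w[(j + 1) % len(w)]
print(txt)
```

otpcws

j=0: add w[1]='o' → 'o'
j=3: add w[4]='t' → 'ot'
j=6: add w[0]='p' → 'otp'
j=9: add w[3]='c' → 'otpc'
j=12: add w[6]='w' → 'otpcw'
j=15: add w[2]='s' → 'otpcws'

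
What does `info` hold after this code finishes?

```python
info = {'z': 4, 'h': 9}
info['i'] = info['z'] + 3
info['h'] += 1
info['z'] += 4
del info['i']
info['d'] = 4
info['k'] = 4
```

info['i'] = info['z']+3 = 7 → {'z': 4, 'h': 9, 'i': 7}
info['h'] = 9+1 = 10 → {'z': 4, 'h': 10, 'i': 7}
info['z'] = 4+4 = 8 → {'z': 8, 'h': 10, 'i': 7}
del 'i' → {'z': 8, 'h': 10}
info['d'] = 4 → {'z': 8, 'h': 10, 'd': 4}
info['k'] = 4 → {'z': 8, 'h': 10, 'd': 4, 'k': 4}

{'z': 8, 'h': 10, 'd': 4, 'k': 4}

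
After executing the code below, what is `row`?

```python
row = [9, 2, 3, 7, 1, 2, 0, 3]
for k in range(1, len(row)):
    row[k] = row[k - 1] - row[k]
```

k=1: row[1] = 9-2 = 7 → [9, 7, 3, 7, 1, 2, 0, 3]
k=2: row[2] = 7-3 = 4 → [9, 7, 4, 7, 1, 2, 0, 3]
k=3: row[3] = 4-7 = -3 → [9, 7, 4, -3, 1, 2, 0, 3]
k=4: row[4] = (-3)-1 = -4 → [9, 7, 4, -3, -4, 2, 0, 3]
k=5: row[5] = (-4)-2 = -6 → [9, 7, 4, -3, -4, -6, 0, 3]
k=6: row[6] = (-6)-0 = -6 → [9, 7, 4, -3, -4, -6, -6, 3]
k=7: row[7] = (-6)-3 = -9 → [9, 7, 4, -3, -4, -6, -6, -9]

[9, 7, 4, -3, -4, -6, -6, -9]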